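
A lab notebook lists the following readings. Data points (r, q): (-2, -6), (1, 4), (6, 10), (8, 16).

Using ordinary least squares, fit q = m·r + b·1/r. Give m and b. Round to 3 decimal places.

m = 1.846, b = 2.537

Normal-equation sums: Σr·r = 105, Σr·1/r = 4, Σ1/r·1/r = 745/576.
For Aᵀq: Σr·q = 204, Σ1/r·q = 32/3.
Normal equations: [[105, 4]; [4, 745/576]]·[m, b]ᵀ = [204, 32/3]ᵀ.
Eliminating b: (745/576)·(row 1) − 4·(row 2) gives (23003/192)·m = (745/576)·204 − 4·(32/3) = 3539/16, so m = 42468/23003.
Then b = ((32/3) − 4·(42468/23003))/(745/576) = 58368/23003.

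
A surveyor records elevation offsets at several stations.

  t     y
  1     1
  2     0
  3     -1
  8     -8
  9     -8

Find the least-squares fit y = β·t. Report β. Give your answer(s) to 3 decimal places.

Sums needed: Σt·t = 159.
For Xᵀy: Σt·y = -138.
XᵀX·[β]ᵀ = Xᵀy becomes [[159]]·[β]ᵀ = [-138]ᵀ.
β = (-138)/159 = -0.867925.

β = -0.868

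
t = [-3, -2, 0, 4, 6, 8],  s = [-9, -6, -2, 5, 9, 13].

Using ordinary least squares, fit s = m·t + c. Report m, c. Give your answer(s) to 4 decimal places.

Sums needed: Σt·t = 129, Σt = 13, Σ1 = 6.
Right-hand side: Σt·s = 217, Σs = 10.
Eliminating c: 6·(row 1) − 13·(row 2) gives 605·m = 6·217 − 13·10 = 1172, so m = 1172/605.
Then c = (10 − 13·(1172/605))/6 = -1531/605.

m = 1.9372, c = -2.5306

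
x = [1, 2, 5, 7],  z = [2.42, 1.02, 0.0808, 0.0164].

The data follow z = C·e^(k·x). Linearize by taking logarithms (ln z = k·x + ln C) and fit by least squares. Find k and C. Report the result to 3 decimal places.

k = -0.834, C = 5.452

Let Y = ln z. Fitting Y = k·x + ln C by least squares:
AᵀA = [[79.0000, 15.0000]; [15.0000, 4]], rhs = [-40.4288, -5.7227]ᵀ  (here Σx = 15.0000, Σ(x)² = 79.0000, Σln z = -5.7227, Σx·ln z = -40.4288).
Solving (det = 91.0000): k = -0.83379, ln C = 1.69605, so C = exp(1.69605) = 5.45237.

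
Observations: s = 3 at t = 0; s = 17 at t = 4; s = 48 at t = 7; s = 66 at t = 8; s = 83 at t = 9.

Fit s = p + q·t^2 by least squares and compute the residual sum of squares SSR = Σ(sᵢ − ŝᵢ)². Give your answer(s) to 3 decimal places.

SSR = 8.895

Compute the Gram sums: Σ1 = 5, Σt^2 = 210, Σt^2·t^2 = 13314.
Moment sums: Σs = 217, Σt^2·s = 13571.
Normal equations: [[5, 210]; [210, 13314]]·[p, q]ᵀ = [217, 13571]ᵀ.
Δ = 5·13314 − 210² = 22470.
p = (217·13314 − 210·13571)/22470 = 934/535; q = (5·13571 − 210·217)/22470 = 4457/4494.
Residuals: 671/535, -6899/11235, -7519/3210, 8776/11235, 6899/7490; SSR = 199879/22470.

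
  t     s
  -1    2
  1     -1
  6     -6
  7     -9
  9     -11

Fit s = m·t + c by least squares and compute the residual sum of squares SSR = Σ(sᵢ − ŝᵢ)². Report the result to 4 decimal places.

MᵀM·[m, c]ᵀ = Mᵀs reads: 168·m + 22·c = -201;  22·m + 5·c = -25.
Eliminating c: 5·(row 1) − 22·(row 2) gives 356·m = 5·(-201) − 22·(-25) = -455, so m = -455/356.
Then c = ((-25) − 22·(-455/356))/5 = 111/178.
Residuals: 35/356, -123/356, 93/89, -241/356, -43/356; SSR = 603/356.

SSR = 1.6938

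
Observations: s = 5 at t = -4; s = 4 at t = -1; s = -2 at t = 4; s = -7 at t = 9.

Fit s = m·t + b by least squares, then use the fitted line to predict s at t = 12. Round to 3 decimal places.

With design matrix A, AᵀA = [[114, 8]; [8, 4]] and Aᵀs = [-95, 0]ᵀ.
Eliminating b: 4·(row 1) − 8·(row 2) gives 392·m = 4·(-95) − 8·0 = -380, so m = -95/98.
Then b = (0 − 8·(-95/98))/4 = 95/49.
At t = 12: ŝ = (-95/98)·(12) + (95/49)·(1) = -475/49.

ŝ = -9.694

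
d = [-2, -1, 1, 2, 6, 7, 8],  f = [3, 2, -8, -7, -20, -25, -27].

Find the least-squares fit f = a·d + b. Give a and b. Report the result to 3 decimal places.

Forming XᵀX = [[159, 21]; [21, 7]] and Xᵀf = [-541, -82]ᵀ gives XᵀX·[a, b]ᵀ = Xᵀf.
Determinant 159·7 − 21² = 672.
a = ((-541)·7 − 21·(-82))/672 = -295/96; b = (159·(-82) − 21·(-541))/672 = -559/224.

a = -3.073, b = -2.496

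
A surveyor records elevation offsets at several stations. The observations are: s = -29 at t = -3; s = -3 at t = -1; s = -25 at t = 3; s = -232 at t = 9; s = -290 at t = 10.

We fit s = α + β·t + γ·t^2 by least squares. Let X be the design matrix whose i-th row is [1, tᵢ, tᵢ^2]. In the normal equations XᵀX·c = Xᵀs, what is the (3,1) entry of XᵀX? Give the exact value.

200

Row 3 ↔ basis t^2, column 1 ↔ basis 1, so (XᵀX)_{3,1} = Σᵢ t^2 = (9)·(1) + (1)·(1) + (9)·(1) + (81)·(1) + (100)·(1) = 200.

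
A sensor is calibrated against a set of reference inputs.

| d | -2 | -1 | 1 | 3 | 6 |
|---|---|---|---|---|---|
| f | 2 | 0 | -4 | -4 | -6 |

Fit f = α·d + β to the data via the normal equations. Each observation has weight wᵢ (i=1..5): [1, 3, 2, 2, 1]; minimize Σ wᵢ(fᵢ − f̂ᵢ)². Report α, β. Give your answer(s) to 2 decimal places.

From the data, Σwᵢ·d·d = 63, Σwᵢ·d = 9, Σwᵢ·1 = 9.
Moment sums: Σwᵢ·d·f = -72, Σwᵢ·f = -20.
Normal equations: [[63, 9]; [9, 9]]·[α, β]ᵀ = [-72, -20]ᵀ.
Δ = 63·9 − 9² = 486.
α = ((-72)·9 − 9·(-20))/486 = -26/27; β = (63·(-20) − 9·(-72))/486 = -34/27.

α = -0.96, β = -1.26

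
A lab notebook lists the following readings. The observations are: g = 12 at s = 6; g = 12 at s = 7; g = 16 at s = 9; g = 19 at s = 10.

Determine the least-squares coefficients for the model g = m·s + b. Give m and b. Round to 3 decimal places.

XᵀX·[m, b]ᵀ = Xᵀg reads: 266·m + 32·b = 490;  32·m + 4·b = 59.
Determinant 266·4 − 32² = 40.
m = (490·4 − 32·59)/40 = 9/5; b = (266·59 − 32·490)/40 = 7/20.

m = 1.800, b = 0.350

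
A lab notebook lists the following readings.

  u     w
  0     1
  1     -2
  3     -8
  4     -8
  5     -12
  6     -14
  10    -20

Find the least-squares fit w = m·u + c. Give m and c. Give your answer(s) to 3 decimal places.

m = -2.109, c = -0.263

Normal-equation sums: Σu·u = 187, Σu = 29, Σ1 = 7.
Right-hand side: Σu·w = -402, Σw = -63.
Normal equations: [[187, 29]; [29, 7]]·[m, c]ᵀ = [-402, -63]ᵀ.
det = 187·7 − 29² = 468.
m = ((-402)·7 − 29·(-63))/468 = -329/156; c = (187·(-63) − 29·(-402))/468 = -41/156.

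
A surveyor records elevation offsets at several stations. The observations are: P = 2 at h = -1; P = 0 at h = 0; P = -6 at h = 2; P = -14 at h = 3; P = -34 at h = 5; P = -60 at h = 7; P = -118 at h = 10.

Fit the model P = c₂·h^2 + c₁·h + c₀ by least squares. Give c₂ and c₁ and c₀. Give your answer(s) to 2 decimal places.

From the data, Σh^2·h^2 = 13124, Σh^2·h = 1502, Σh^2 = 188, Σh·h = 188, Σh = 26, Σ1 = 7.
Moment sums: Σh^2·P = -15738, Σh·P = -1826, ΣP = -230.
Normal equations: [[13124, 1502, 188]; [1502, 188, 26]; [188, 26, 7]]·[c₂, c₁, c₀]ᵀ = [-15738, -1826, -230]ᵀ.
Row-reducing yields c₂ = -163021/161553, c₁ = -283949/161553, c₀ = 41592/53851.

c₂ = -1.01, c₁ = -1.76, c₀ = 0.77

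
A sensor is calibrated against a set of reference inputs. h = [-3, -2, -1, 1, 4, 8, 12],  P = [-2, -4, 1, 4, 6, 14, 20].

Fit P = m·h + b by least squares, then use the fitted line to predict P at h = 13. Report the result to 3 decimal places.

P̂ = 21.329

MᵀM·[m, b]ᵀ = MᵀP reads: 239·m + 19·b = 393;  19·m + 7·b = 39.
Eliminating b: 7·(row 1) − 19·(row 2) gives 1312·m = 7·393 − 19·39 = 2010, so m = 1005/656.
Then b = (39 − 19·(1005/656))/7 = 927/656.
At h = 13: P̂ = (1005/656)·(13) + (927/656)·(1) = 1749/82.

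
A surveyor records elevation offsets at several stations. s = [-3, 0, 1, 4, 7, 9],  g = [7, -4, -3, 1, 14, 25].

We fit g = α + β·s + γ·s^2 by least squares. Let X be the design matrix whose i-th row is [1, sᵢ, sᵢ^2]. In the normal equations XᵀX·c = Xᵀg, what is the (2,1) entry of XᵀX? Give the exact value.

18

Row 2 ↔ basis s, column 1 ↔ basis 1, so (XᵀX)_{2,1} = Σᵢ s = (-3)·(1) + (0)·(1) + (1)·(1) + (4)·(1) + (7)·(1) + (9)·(1) = 18.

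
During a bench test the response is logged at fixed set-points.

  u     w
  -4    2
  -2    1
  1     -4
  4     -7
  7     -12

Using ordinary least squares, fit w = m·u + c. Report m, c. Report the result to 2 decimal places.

m = -1.29, c = -2.45

The normal system XᵀX·[m, c]ᵀ = Xᵀw is [[86, 6]; [6, 5]]·[m, c]ᵀ = [-126, -20]ᵀ.
det = 86·5 − 6² = 394.
m = ((-126)·5 − 6·(-20))/394 = -255/197; c = (86·(-20) − 6·(-126))/394 = -482/197.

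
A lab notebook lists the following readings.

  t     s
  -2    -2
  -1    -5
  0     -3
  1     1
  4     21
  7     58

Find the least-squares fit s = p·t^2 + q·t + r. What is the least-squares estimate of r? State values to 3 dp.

r = -2.615

Setting ∂/∂p … = 0 gives: 2675·p + 399·q + 71·r = 3166;  399·p + 71·q + 9·r = 500;  71·p + 9·q + 6·r = 70.
(Σt^2·t^2 = 2675, Σt^2·t = 399, Σt^2 = 71, Σt·t = 71, Σt = 9, Σ1 = 6, Σt^2·s = 3166, Σt·s = 500, Σs = 70.)
Inverting the 3×3 Gram matrix, [p, q, r]ᵀ = [11327/11968, 24595/11968, -15651/5984]ᵀ.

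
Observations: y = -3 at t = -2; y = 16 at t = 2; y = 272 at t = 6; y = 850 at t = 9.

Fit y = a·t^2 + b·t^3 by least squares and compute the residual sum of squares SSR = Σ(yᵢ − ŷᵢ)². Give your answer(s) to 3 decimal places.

SSR = 5.495

XᵀX·[a, b]ᵀ = Xᵀy reads: 7889·a + 66825·b = 78694;  66825·a + 578225·b = 678554.
det = 7889·578225 − 66825² = 96036400.
a = (78694·578225 − 66825·678554)/96036400 = 1584671/960364; b = (7889·678554 − 66825·78694)/96036400 = 23596489/24009100.
Residuals: -613566/353075, 9226647/6002275, 1857419/6002275, -26416/206975; SSR = 32981786/6002275.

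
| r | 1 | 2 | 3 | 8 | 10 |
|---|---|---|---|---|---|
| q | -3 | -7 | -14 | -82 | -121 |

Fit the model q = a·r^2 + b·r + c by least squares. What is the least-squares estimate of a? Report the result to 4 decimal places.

The normal equations are: 14194·a + 1548·b + 178·c = -17505;  1548·a + 178·b + 24·c = -1925;  178·a + 24·b + 5·c = -227.
(Σr^2·r^2 = 14194, Σr^2·r = 1548, Σr^2 = 178, Σr·r = 178, Σr = 24, Σ1 = 5, Σr^2·q = -17505, Σr·q = -1925, Σq = -227.)
Row-reducing yields a = -30953/30878, b = -68893/30878, c = 15376/15439.

a = -1.0024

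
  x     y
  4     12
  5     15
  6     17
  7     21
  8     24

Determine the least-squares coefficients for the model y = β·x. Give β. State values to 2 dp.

β = 2.97

From the data, Σx·x = 190.
Moment sums: Σx·y = 564.
β = 564/190 = 2.96842.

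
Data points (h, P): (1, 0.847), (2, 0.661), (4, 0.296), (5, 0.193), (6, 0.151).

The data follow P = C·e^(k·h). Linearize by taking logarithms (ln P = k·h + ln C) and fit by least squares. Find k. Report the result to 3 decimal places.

Let Y = ln P. Fitting Y = k·h + ln C by least squares:
Over the data: Σh = 18.0000, Σ(h)² = 82.0000, Σln P = -5.3330, Σh·ln P = -25.4318.
Normal system: [[82.0000, 18.0000]; [18.0000, 5]]·[k, ln C]ᵀ = [-25.4318, -5.3330]ᵀ.
Slope k = (n·Σh·ln P − Σh·Σln P)/(n·Σ(h)² − (Σh)²) = (5·-25.4318 − 18.0000·-5.3330)/86.0000 = -0.36239; ln C = (Σln P − k·Σh)/n = 0.23799.

k = -0.362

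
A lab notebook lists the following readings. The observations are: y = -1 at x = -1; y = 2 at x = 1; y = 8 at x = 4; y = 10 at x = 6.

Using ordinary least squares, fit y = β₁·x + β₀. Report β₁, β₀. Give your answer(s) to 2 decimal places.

β₁ = 1.64, β₀ = 0.66

Forming AᵀA = [[54, 10]; [10, 4]] and Aᵀy = [95, 19]ᵀ gives AᵀA·[β₁, β₀]ᵀ = Aᵀy.
Determinant 54·4 − 10² = 116.
β₁ = (95·4 − 10·19)/116 = 95/58; β₀ = (54·19 − 10·95)/116 = 19/29.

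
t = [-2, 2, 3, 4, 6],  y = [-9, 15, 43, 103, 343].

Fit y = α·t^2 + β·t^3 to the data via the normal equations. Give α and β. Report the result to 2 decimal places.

The normal system AᵀA·[α, β]ᵀ = Aᵀy is [[1665, 9043]; [9043, 51609]]·[α, β]ᵀ = [14407, 82033]ᵀ.
Eliminating β: 51609·(row 1) − 9043·(row 2) gives 4153136·α = 51609·14407 − 9043·82033 = 1706444, so α = 426611/1038284.
Then β = (82033 − 9043·(426611/1038284))/51609 = 1575611/1038284.

α = 0.41, β = 1.52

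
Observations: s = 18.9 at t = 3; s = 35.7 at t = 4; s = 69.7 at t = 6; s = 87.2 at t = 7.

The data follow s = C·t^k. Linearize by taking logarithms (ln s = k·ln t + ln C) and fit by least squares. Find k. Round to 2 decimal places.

With ln sᵢ as the transformed response and ln tᵢ as the regressor:
Over the data: Σln t = 6.2226, Σ(ln t)² = 10.1257, Σln s = 15.2267, Σln t·ln s = 24.4845.
Normal system: [[10.1257, 6.2226]; [6.2226, 4]]·[k, ln C]ᵀ = [24.4845, 15.2267]ᵀ.
Δ = 10.1257·4 − (6.2226)² = 1.7825; k = (24.4845·4 − 6.2226·15.2267)/1.7825 = 1.78892, ln C = (10.1257·15.2267 − 6.2226·24.4845)/1.7825 = 1.02376.

k = 1.79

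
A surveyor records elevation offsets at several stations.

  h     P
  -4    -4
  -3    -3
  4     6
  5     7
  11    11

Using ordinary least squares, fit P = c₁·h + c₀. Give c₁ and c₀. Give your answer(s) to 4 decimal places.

The normal system AᵀA·[c₁, c₀]ᵀ = AᵀP is [[187, 13]; [13, 5]]·[c₁, c₀]ᵀ = [205, 17]ᵀ.
Δ = 187·5 − 13² = 766.
c₁ = (205·5 − 13·17)/766 = 402/383; c₀ = (187·17 − 13·205)/766 = 257/383.

c₁ = 1.0496, c₀ = 0.6710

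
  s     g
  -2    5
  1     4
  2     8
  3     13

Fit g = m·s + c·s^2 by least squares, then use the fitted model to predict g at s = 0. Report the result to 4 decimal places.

Setting ∂/∂m … = 0 gives: 18·m + 28·c = 49;  28·m + 114·c = 173.
(Σs·s = 18, Σs·s^2 = 28, Σs^2·s^2 = 114, Σs·g = 49, Σs^2·g = 173.)
Determinant 18·114 − 28² = 1268.
m = (49·114 − 28·173)/1268 = 371/634; c = (18·173 − 28·49)/1268 = 871/634.
At s = 0: ĝ = (371/634)·(0) + (871/634)·(0) = 0.

ĝ = 0.0000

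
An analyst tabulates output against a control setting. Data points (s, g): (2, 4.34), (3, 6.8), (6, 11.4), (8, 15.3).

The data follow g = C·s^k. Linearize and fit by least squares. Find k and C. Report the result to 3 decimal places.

With ln gᵢ as the transformed response and ln sᵢ as the regressor:
Σln s = 5.6630, Σ(ln s)² = 9.2219, Σln g = 8.5463, Σln s·ln g = 13.1563.
Equations: 9.2219·k + 5.6630·ln C = 13.1563;  5.6630·k + 4·ln C = 8.5463.
Solving (det = 4.8184): k = 0.87745, ln C = 0.89432, so C = exp(0.89432) = 2.44567.

k = 0.877, C = 2.446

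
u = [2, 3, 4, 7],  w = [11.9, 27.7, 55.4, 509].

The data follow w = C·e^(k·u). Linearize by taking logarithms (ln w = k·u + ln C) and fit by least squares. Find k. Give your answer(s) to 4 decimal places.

With ln wᵢ as the transformed response and uᵢ as the regressor:
XᵀX = [[78.0000, 16.0000]; [16.0000, 4]], rhs = [74.6028, 16.0450]ᵀ  (here Σu = 16.0000, Σ(u)² = 78.0000, Σln w = 16.0450, Σu·ln w = 74.6028).
Slope k = (n·Σu·ln w − Σu·Σln w)/(n·Σ(u)² − (Σu)²) = (4·74.6028 − 16.0000·16.0450)/56.0000 = 0.74449; ln C = (Σln w − k·Σu)/n = 1.03330.

k = 0.7445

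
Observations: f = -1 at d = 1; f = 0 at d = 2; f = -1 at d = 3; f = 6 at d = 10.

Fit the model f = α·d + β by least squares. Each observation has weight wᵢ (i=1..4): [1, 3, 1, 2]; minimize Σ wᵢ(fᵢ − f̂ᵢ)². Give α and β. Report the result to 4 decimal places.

Forming XᵀWX = [[222, 30]; [30, 7]] and XᵀWf = [116, 10]ᵀ gives XᵀWX·[α, β]ᵀ = XᵀWf.
Determinant 222·7 − 30² = 654.
α = (116·7 − 30·10)/654 = 256/327; β = (222·10 − 30·116)/654 = -210/109.

α = 0.7829, β = -1.9266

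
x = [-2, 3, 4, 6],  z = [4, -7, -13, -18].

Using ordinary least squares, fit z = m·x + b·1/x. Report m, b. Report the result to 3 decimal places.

m = -3.222, b = 5.104

From the data, Σx·x = 65, Σx·1/x = 4, Σ1/x·1/x = 65/144.
Right-hand side: Σx·z = -189, Σ1/x·z = -127/12.
Normal equations: [[65, 4]; [4, 65/144]]·[m, b]ᵀ = [-189, -127/12]ᵀ.
det = 65·(65/144) − 4² = 1921/144.
m = ((-189)·(65/144) − 4·(-127/12))/(1921/144) = -6189/1921; b = (65·(-127/12) − 4·(-189))/(1921/144) = 9804/1921.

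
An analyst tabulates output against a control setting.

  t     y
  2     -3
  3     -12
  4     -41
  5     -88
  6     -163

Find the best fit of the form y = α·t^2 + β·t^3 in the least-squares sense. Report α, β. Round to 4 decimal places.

Compute the Gram sums: Σt^2·t^2 = 2274, Σt^2·t^3 = 12200, Σt^3·t^3 = 67170.
For Aᵀy: Σt^2·y = -8844, Σt^3·y = -49180.
Δ = 2274·67170 − 12200² = 3904580.
α = ((-8844)·67170 − 12200·(-49180))/3904580 = 297226/195229; β = (2274·(-49180) − 12200·(-8844))/3904580 = -196926/195229.

α = 1.5224, β = -1.0087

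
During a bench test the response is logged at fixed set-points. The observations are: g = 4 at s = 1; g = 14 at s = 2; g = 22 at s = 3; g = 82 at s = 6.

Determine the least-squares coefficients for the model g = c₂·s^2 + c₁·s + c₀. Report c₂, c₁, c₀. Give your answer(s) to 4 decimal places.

c₂ = 2.0497, c₁ = 1.0663, c₀ = 1.6796

The normal system XᵀX·[c₂, c₁, c₀]ᵀ = Xᵀg is [[1394, 252, 50]; [252, 50, 12]; [50, 12, 4]]·[c₂, c₁, c₀]ᵀ = [3210, 590, 122]ᵀ.
Row-reducing yields c₂ = 371/181, c₁ = 193/181, c₀ = 304/181.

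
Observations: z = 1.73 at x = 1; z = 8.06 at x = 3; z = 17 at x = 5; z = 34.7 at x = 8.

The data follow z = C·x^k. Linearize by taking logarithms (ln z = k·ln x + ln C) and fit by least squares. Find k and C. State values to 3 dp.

k = 1.438, C = 1.704

Linearized form: ln z = k·ln x + ln C. From the 4 transformed points,
XᵀX = [[8.1213, 4.7875]; [4.7875, 4]], rhs = [14.2278, 9.0150]ᵀ  (here Σln x = 4.7875, Σ(ln x)² = 8.1213, Σln z = 9.0150, Σln x·ln z = 14.2278).
Δ = 8.1213·4 − (4.7875)² = 9.5652; k = (14.2278·4 − 4.7875·9.0150)/9.5652 = 1.43773, ln C = (8.1213·9.0150 − 4.7875·14.2278)/9.5652 = 0.53297, so C = exp(0.53297) = 1.70399.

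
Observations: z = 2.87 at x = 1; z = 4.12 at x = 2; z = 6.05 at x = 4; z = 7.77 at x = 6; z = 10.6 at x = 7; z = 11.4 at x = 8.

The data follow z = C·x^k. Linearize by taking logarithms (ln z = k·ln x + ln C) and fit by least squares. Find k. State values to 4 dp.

With ln zᵢ as the transformed response and ln xᵢ as the regressor:
Over the data: Σln x = 7.8966, Σ(ln x)² = 13.7233, Σln z = 11.1150, Σln x·ln z = 16.8050.
Normal system: [[13.7233, 7.8966]; [7.8966, 6]]·[k, ln C]ᵀ = [16.8050, 11.1150]ᵀ.
Solving (det = 19.9843): k = 0.65351, ln C = 0.99242.

k = 0.6535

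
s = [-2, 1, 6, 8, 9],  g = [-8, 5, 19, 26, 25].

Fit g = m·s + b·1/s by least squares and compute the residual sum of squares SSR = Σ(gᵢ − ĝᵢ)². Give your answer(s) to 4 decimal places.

The normal equations are: 186·m + 5·b = 568;  5·m + (6769/5184)·b = 655/36.
Eliminating b: (6769/5184)·(row 1) − 5·(row 2) gives (188239/864)·m = (6769/5184)·568 − 5·(655/36) = 421649/648, so m = 1686596/564717.
Then b = ((655/36) − 5·(1686596/564717))/(6769/5184) = 470160/188239.
Residuals: -439304/564717, -273491/564717, 124989/188239, 1013564/564717, -406053/188239; SSR = 5170039/564717.

SSR = 9.1551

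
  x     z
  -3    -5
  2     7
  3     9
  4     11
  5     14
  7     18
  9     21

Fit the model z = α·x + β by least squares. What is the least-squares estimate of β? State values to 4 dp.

MᵀM·[α, β]ᵀ = Mᵀz reads: 193·α + 27·β = 485;  27·α + 7·β = 75.
(Σx·x = 193, Σx = 27, Σ1 = 7, Σx·z = 485, Σz = 75.)
Determinant 193·7 − 27² = 622.
α = (485·7 − 27·75)/622 = 685/311; β = (193·75 − 27·485)/622 = 690/311.

β = 2.2186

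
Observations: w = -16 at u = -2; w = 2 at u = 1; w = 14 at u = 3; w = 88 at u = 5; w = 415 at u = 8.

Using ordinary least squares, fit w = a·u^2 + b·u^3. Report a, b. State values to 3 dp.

Entries of XᵀX: Σu^2·u^2 = 4819, Σu^2·u^3 = 36105, Σu^3·u^3 = 278563.
Right-hand side: Σu^2·w = 28824, Σu^3·w = 223988.
Normal equations: [[4819, 36105]; [36105, 278563]]·[a, b]ᵀ = [28824, 223988]ᵀ.
Eliminating b: 278563·(row 1) − 36105·(row 2) gives 38824072·a = 278563·28824 − 36105·223988 = -57786828, so a = -14446707/9706018.
Then b = (223988 − 36105·(-14446707/9706018))/278563 = 9676913/9706018.

a = -1.488, b = 0.997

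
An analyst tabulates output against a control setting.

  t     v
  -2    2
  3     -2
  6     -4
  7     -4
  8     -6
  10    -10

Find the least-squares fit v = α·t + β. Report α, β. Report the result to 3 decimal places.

α = -0.898, β = 0.788

XᵀX·[α, β]ᵀ = Xᵀv reads: 262·α + 32·β = -210;  32·α + 6·β = -24.
(Σt·t = 262, Σt = 32, Σ1 = 6, Σt·v = -210, Σv = -24.)
Δ = 262·6 − 32² = 548.
α = ((-210)·6 − 32·(-24))/548 = -123/137; β = (262·(-24) − 32·(-210))/548 = 108/137.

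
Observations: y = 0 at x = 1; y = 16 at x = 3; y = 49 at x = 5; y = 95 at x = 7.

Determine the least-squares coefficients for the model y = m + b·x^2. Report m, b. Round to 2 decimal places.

m = -1.63, b = 1.98

From the data, Σ1 = 4, Σx^2 = 84, Σx^2·x^2 = 3108.
Moment sums: Σy = 160, Σx^2·y = 6024.
Δ = 4·3108 − 84² = 5376.
m = (160·3108 − 84·6024)/5376 = -13/8; b = (4·6024 − 84·160)/5376 = 111/56.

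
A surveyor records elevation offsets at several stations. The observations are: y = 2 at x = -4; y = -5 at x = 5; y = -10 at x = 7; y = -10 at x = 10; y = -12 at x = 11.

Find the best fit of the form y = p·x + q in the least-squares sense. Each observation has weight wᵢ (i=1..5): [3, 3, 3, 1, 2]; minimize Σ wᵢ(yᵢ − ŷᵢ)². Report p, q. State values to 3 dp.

p = -0.948, q = -1.661

Normal-equation sums: Σwᵢ·x·x = 612, Σwᵢ·x = 56, Σwᵢ·1 = 12.
Moment sums: Σwᵢ·x·y = -673, Σwᵢ·y = -73.
AᵀWA·[p, q]ᵀ = AᵀWy becomes [[612, 56]; [56, 12]]·[p, q]ᵀ = [-673, -73]ᵀ.
Eliminating q: 12·(row 1) − 56·(row 2) gives 4208·p = 12·(-673) − 56·(-73) = -3988, so p = -997/1052.
Then q = ((-73) − 56·(-997/1052))/12 = -1747/1052.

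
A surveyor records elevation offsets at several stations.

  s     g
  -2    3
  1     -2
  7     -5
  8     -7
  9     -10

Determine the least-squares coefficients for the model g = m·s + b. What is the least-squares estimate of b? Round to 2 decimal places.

b = 0.36

Sums needed: Σs·s = 199, Σs = 23, Σ1 = 5.
For Xᵀg: Σs·g = -189, Σg = -21.
So XᵀX·[m, b]ᵀ = Xᵀg: [[199, 23]; [23, 5]]·[m, b]ᵀ = [-189, -21]ᵀ.
det = 199·5 − 23² = 466.
m = ((-189)·5 − 23·(-21))/466 = -231/233; b = (199·(-21) − 23·(-189))/466 = 84/233.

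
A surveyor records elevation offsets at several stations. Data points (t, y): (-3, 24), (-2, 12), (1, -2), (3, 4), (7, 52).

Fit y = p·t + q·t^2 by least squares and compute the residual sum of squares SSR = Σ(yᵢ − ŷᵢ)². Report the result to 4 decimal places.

SSR = 0.6818

Sums needed: Σt·t = 72, Σt·t^2 = 336, Σt^2·t^2 = 2580.
Moment sums: Σt·y = 278, Σt^2·y = 2846.
Normal equations: [[72, 336]; [336, 2580]]·[p, q]ᵀ = [278, 2846]ᵀ.
Δ = 72·2580 − 336² = 72864.
p = (278·2580 − 336·2846)/72864 = -433/132; q = (72·2846 − 336·278)/72864 = 101/66.
Residuals: 17/44, -15/22, -1/4, 3/44, -1/44; SSR = 15/22.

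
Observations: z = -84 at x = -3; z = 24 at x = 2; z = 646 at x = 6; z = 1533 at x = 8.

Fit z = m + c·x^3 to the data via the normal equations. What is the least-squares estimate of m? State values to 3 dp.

With design matrix M, MᵀM = [[4, 709]; [709, 309593]] and Mᵀz = [2119, 926892]ᵀ.
Eliminating c: 309593·(row 1) − 709·(row 2) gives 735691·m = 309593·2119 − 709·926892 = -1138861, so m = -1138861/735691.
Then c = (926892 − 709·(-1138861/735691))/309593 = 2205197/735691.

m = -1.548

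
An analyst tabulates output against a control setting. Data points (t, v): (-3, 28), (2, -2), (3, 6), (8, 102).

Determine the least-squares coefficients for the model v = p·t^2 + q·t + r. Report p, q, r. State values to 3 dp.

The normal equations are: 4274·p + 520·q + 86·r = 6826;  520·p + 86·q + 10·r = 746;  86·p + 10·q + 4·r = 134.
Solving the 3×3 system (Gaussian elimination) gives p = 21/10, q = -459/122, r = -1369/610.

p = 2.100, q = -3.762, r = -2.244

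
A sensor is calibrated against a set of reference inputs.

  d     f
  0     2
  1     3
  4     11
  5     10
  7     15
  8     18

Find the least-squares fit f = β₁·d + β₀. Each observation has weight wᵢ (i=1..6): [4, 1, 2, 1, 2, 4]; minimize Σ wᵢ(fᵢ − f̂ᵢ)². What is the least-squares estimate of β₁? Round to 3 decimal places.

β₁ = 1.973

Forming AᵀWA = [[412, 60]; [60, 14]] and AᵀWf = [927, 145]ᵀ gives AᵀWA·[β₁, β₀]ᵀ = AᵀWf.
Eliminating β₀: 14·(row 1) − 60·(row 2) gives 2168·β₁ = 14·927 − 60·145 = 4278, so β₁ = 2139/1084.
Then β₀ = (145 − 60·(2139/1084))/14 = 515/271.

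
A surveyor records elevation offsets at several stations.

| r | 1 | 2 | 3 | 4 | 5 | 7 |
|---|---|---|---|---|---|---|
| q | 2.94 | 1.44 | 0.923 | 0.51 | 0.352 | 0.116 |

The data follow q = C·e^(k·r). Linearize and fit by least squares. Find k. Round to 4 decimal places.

Linearized form: ln q = k·r + ln C. From the 6 transformed points,
AᵀA = [[104.0000, 22.0000]; [22.0000, 6]], rhs = [-21.4258, -2.5087]ᵀ  (here Σr = 22.0000, Σ(r)² = 104.0000, Σln q = -2.5087, Σr·ln q = -21.4258).
Δ = 104.0000·6 − (22.0000)² = 140.0000; k = (-21.4258·6 − 22.0000·-2.5087)/140.0000 = -0.52402, ln C = (104.0000·-2.5087 − 22.0000·-21.4258)/140.0000 = 1.50331.

k = -0.5240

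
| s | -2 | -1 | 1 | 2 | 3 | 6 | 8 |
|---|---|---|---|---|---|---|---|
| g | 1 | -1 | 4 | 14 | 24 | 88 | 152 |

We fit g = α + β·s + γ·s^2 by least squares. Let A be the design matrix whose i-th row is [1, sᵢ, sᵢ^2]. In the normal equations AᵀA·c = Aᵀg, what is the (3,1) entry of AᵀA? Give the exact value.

119

Row 3 ↔ basis s^2, column 1 ↔ basis 1, so (AᵀA)_{3,1} = Σᵢ s^2 = (4)·(1) + (1)·(1) + (1)·(1) + (4)·(1) + (9)·(1) + (36)·(1) + (64)·(1) = 119.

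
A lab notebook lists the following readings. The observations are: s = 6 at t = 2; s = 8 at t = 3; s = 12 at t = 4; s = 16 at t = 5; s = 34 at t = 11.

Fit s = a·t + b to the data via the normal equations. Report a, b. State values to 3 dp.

With design matrix M, MᵀM = [[175, 25]; [25, 5]] and Mᵀs = [538, 76]ᵀ.
Determinant 175·5 − 25² = 250.
a = (538·5 − 25·76)/250 = 79/25; b = (175·76 − 25·538)/250 = -3/5.

a = 3.160, b = -0.600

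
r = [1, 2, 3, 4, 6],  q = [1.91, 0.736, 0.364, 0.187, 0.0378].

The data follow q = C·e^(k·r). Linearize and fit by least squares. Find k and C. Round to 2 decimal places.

k = -0.77, C = 3.79

Let Y = ln q. Fitting Y = k·r + ln C by least squares:
AᵀA = [[66.0000, 16.0000]; [16.0000, 5]], rhs = [-29.3570, -5.6221]ᵀ  (here Σr = 16.0000, Σ(r)² = 66.0000, Σln q = -5.6221, Σr·ln q = -29.3570).
Δ = 66.0000·5 − (16.0000)² = 74.0000; k = (-29.3570·5 − 16.0000·-5.6221)/74.0000 = -0.76799, ln C = (66.0000·-5.6221 − 16.0000·-29.3570)/74.0000 = 1.33314, so C = exp(1.33314) = 3.79295.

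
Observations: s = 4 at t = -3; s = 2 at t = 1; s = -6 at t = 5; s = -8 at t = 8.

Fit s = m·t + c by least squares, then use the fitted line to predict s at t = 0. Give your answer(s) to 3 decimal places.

With design matrix M, MᵀM = [[99, 11]; [11, 4]] and Mᵀs = [-104, -8]ᵀ.
Determinant 99·4 − 11² = 275.
m = ((-104)·4 − 11·(-8))/275 = -328/275; c = (99·(-8) − 11·(-104))/275 = 32/25.
At t = 0: ŝ = (-328/275)·(0) + (32/25)·(1) = 32/25.

ŝ = 1.280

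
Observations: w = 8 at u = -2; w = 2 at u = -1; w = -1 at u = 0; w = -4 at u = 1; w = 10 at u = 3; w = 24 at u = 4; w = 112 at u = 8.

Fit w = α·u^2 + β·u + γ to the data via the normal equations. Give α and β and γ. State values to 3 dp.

XᵀX·[α, β, γ]ᵀ = Xᵀw reads: 4451·α + 595·β + 95·γ = 7672;  595·α + 95·β + 13·γ = 1000;  95·α + 13·β + 7·γ = 151.
(Σu^2·u^2 = 4451, Σu^2·u = 595, Σu^2 = 95, Σu·u = 95, Σu = 13, Σ1 = 7, Σu^2·w = 7672, Σu·w = 1000, Σw = 151.)
Solving the 3×3 system (Gaussian elimination) gives α = 340261/170898, β = -274499/170898, γ = -70255/28483.

α = 1.991, β = -1.606, γ = -2.467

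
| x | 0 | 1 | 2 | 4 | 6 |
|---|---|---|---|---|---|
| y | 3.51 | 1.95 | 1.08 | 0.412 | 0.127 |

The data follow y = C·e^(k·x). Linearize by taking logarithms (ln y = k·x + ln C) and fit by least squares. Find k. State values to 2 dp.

Linearized form: ln y = k·x + ln C. From the 5 transformed points,
Σx = 13.0000, Σ(x)² = 57.0000, Σln y = -0.9499, Σx·ln y = -15.1066.
Equations: 57.0000·k + 13.0000·ln C = -15.1066;  13.0000·k + 5·ln C = -0.9499.
Solving (det = 116.0000): k = -0.54469, ln C = 1.22622.

k = -0.54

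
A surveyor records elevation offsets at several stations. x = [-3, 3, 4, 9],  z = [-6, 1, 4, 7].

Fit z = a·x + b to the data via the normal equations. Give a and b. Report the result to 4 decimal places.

a = 1.1065, b = -2.0962

From the data, Σx·x = 115, Σx = 13, Σ1 = 4.
And Σx·z = 100, Σz = 6.
Normal equations: [[115, 13]; [13, 4]]·[a, b]ᵀ = [100, 6]ᵀ.
Determinant 115·4 − 13² = 291.
a = (100·4 − 13·6)/291 = 322/291; b = (115·6 − 13·100)/291 = -610/291.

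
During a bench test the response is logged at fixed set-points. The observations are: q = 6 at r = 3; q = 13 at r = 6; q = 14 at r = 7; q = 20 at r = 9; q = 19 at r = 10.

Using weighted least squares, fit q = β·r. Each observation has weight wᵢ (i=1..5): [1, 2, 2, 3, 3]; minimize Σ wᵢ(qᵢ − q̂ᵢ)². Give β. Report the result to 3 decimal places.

β = 2.050

Entries of XᵀWX: Σwᵢ·r·r = 722.
Right-hand side: Σwᵢ·r·q = 1480.
So XᵀWX·[β]ᵀ = XᵀWq: [[722]]·[β]ᵀ = [1480]ᵀ.
Hence β = 1480 / 722 ≈ 2.04986.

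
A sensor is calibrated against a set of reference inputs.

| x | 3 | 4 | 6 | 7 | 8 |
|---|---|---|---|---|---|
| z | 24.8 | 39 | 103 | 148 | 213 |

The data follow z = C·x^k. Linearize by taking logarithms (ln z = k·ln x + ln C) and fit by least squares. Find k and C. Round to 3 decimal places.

k = 2.216, C = 2.001

With ln zᵢ as the transformed response and ln xᵢ as the regressor:
Σln x = 8.3020, Σ(ln x)² = 14.4498, Σln z = 21.8676, Σln x·ln z = 37.7832.
Equations: 14.4498·k + 8.3020·ln C = 37.7832;  8.3020·k + 5·ln C = 21.8676.
Δ = 14.4498·5 − (8.3020)² = 3.3255; k = (37.7832·5 − 8.3020·21.8676)/3.3255 = 2.21631, ln C = (14.4498·21.8676 − 8.3020·37.7832)/3.3255 = 0.69356, so C = exp(0.69356) = 2.00083.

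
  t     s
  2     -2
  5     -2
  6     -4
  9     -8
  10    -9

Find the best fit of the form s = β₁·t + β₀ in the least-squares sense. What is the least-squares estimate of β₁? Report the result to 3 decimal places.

Normal-equation sums: Σt·t = 246, Σt = 32, Σ1 = 5.
For Mᵀs: Σt·s = -200, Σs = -25.
Normal equations: [[246, 32]; [32, 5]]·[β₁, β₀]ᵀ = [-200, -25]ᵀ.
Δ = 246·5 − 32² = 206.
β₁ = ((-200)·5 − 32·(-25))/206 = -100/103; β₀ = (246·(-25) − 32·(-200))/206 = 125/103.

β₁ = -0.971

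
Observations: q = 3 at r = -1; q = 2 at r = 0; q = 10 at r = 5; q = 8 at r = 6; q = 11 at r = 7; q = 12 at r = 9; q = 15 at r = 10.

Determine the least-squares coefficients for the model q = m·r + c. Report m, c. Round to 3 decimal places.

m = 1.088, c = 3.118

The normal equations are: 292·m + 36·c = 430;  36·m + 7·c = 61.
(Σr·r = 292, Σr = 36, Σ1 = 7, Σr·q = 430, Σq = 61.)
Determinant 292·7 − 36² = 748.
m = (430·7 − 36·61)/748 = 37/34; c = (292·61 − 36·430)/748 = 53/17.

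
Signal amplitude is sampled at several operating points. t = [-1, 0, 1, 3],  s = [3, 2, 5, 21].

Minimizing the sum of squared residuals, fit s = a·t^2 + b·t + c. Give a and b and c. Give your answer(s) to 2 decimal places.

a = 1.77, b = 0.97, c = 2.15

The normal equations are: 83·a + 27·b + 11·c = 197;  27·a + 11·b + 3·c = 65;  11·a + 3·b + 4·c = 31.
Inverting the 3×3 Gram matrix, [a, b, c]ᵀ = [39/22, 107/110, 118/55]ᵀ.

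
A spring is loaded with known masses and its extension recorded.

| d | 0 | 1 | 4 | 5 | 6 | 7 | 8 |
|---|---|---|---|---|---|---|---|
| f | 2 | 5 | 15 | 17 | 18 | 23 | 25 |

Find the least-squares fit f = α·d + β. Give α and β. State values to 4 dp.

α = 2.8670, β = 2.3032

Forming MᵀM = [[191, 31]; [31, 7]] and Mᵀf = [619, 105]ᵀ gives MᵀM·[α, β]ᵀ = Mᵀf.
Determinant 191·7 − 31² = 376.
α = (619·7 − 31·105)/376 = 539/188; β = (191·105 − 31·619)/376 = 433/188.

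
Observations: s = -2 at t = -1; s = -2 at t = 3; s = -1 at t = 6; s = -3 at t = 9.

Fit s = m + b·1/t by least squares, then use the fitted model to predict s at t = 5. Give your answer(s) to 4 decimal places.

ŝ = -1.9852

Sums needed: Σ1 = 4, Σ1/t = -7/18, Σ1/t·1/t = 373/324.
Moment sums: Σs = -8, Σ1/t·s = 5/6.
Normal equations: [[4, -7/18]; [-7/18, 373/324]]·[m, b]ᵀ = [-8, 5/6]ᵀ.
Eliminating b: (373/324)·(row 1) − (-7/18)·(row 2) gives (481/108)·m = (373/324)·(-8) − (-7/18)·(5/6) = -2879/324, so m = -2879/1443.
Then b = ((5/6) − (-7/18)·(-2879/1443))/(373/324) = 24/481.
At t = 5: ŝ = (-2879/1443)·(1) + (24/481)·(1/5) = -14323/7215.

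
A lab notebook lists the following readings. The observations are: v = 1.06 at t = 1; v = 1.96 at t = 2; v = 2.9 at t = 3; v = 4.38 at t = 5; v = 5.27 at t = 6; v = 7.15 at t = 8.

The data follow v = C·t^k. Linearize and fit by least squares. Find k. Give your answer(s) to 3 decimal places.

With ln vᵢ as the transformed response and ln tᵢ as the regressor:
Σln t = 7.2724, Σ(ln t)² = 11.8122, Σln v = 6.9021, Σln t·ln v = 11.0818.
Equations: 11.8122·k + 7.2724·ln C = 11.0818;  7.2724·k + 6·ln C = 6.9021.
Solving (det = 17.9853): k = 0.90608, ln C = 0.05213.

k = 0.906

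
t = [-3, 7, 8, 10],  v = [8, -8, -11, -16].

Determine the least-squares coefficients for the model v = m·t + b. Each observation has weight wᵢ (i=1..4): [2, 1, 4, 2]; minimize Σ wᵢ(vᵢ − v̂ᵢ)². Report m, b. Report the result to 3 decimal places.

Sums needed: Σwᵢ·t·t = 523, Σwᵢ·t = 53, Σwᵢ·1 = 9.
Right-hand side: Σwᵢ·t·v = -776, Σwᵢ·v = -68.
MᵀWM·[m, b]ᵀ = MᵀWv becomes [[523, 53]; [53, 9]]·[m, b]ᵀ = [-776, -68]ᵀ.
Eliminating b: 9·(row 1) − 53·(row 2) gives 1898·m = 9·(-776) − 53·(-68) = -3380, so m = -130/73.
Then b = ((-68) − 53·(-130/73))/9 = 214/73.

m = -1.781, b = 2.932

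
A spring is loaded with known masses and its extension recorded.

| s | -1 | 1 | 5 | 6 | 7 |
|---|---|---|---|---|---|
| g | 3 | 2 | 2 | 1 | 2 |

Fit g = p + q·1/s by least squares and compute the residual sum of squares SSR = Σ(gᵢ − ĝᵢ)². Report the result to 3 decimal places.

Setting ∂/∂p … = 0 gives: 5·p + (107/210)·q = 10;  (107/210)·p + (92089/44100)·q = -31/210.
Δ = 5·(92089/44100) − (107/210)² = 112249/11025.
p = (10·(92089/44100) − (107/210)·(-31/210))/(112249/11025) = 924207/448996; q = (5·(-31/210) − (107/210)·10)/(112249/11025) = -128625/224498.
Residuals: 165531/448996, 231035/448996, 25235/448996, -108084/112249, 10535/448996; SSR = 597867/448996.

SSR = 1.332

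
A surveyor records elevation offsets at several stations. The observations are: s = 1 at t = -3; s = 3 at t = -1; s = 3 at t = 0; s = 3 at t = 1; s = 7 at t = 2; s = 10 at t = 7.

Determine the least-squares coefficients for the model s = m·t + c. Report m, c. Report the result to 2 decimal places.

Setting ∂/∂m … = 0 gives: 64·m + 6·c = 81;  6·m + 6·c = 27.
Δ = 64·6 − 6² = 348.
m = (81·6 − 6·27)/348 = 27/29; c = (64·27 − 6·81)/348 = 207/58.

m = 0.93, c = 3.57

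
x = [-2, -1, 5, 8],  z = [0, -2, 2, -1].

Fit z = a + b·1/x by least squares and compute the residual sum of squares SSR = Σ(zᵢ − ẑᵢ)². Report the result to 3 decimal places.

SSR = 4.663

From the data, Σ1 = 4, Σ1/x = -47/40, Σ1/x·1/x = 2089/1600.
And Σz = -1, Σ1/x·z = 91/40.
So MᵀM·[a, b]ᵀ = Mᵀz: [[4, -47/40]; [-47/40, 2089/1600]]·[a, b]ᵀ = [-1, 91/40]ᵀ.
Eliminating b: (2089/1600)·(row 1) − (-47/40)·(row 2) gives (6147/1600)·a = (2089/1600)·(-1) − (-47/40)·(91/40) = 547/400, so a = 2188/6147.
Then b = ((91/40) − (-47/40)·(2188/6147))/(2089/1600) = 12680/6147.
Residuals: 1384/2049, -1802/6147, 7570/6147, -9920/6147; SSR = 28664/6147.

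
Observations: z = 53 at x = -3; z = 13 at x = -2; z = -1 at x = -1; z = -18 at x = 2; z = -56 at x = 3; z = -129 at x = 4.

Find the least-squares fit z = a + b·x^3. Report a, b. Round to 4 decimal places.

Normal-equation sums: Σ1 = 6, Σx^3 = 63, Σx^3·x^3 = 5683.
Moment sums: Σz = -138, Σx^3·z = -11446.
MᵀM·[a, b]ᵀ = Mᵀz becomes [[6, 63]; [63, 5683]]·[a, b]ᵀ = [-138, -11446]ᵀ.
Eliminating b: 5683·(row 1) − 63·(row 2) gives 30129·a = 5683·(-138) − 63·(-11446) = -63156, so a = -21052/10043.
Then b = ((-11446) − 63·(-21052/10043))/5683 = -19994/10043.

a = -2.0962, b = -1.9908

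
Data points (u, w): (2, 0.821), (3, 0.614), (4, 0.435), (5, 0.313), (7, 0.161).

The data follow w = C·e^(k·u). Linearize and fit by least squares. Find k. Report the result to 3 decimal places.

k = -0.328

Linearized form: ln w = k·u + ln C. From the 5 transformed points,
Σu = 21.0000, Σ(u)² = 103.0000, Σln w = -4.5053, Σu·ln w = -23.7796.
Equations: 103.0000·k + 21.0000·ln C = -23.7796;  21.0000·k + 5·ln C = -4.5053.
Δ = 103.0000·5 − (21.0000)² = 74.0000; k = (-23.7796·5 − 21.0000·-4.5053)/74.0000 = -0.32820, ln C = (103.0000·-4.5053 − 21.0000·-23.7796)/74.0000 = 0.47737.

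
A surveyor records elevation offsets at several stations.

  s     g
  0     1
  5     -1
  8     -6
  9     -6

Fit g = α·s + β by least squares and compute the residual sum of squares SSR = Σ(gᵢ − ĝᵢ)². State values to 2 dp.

SSR = 3.69

The normal system AᵀA·[α, β]ᵀ = Aᵀg is [[170, 22]; [22, 4]]·[α, β]ᵀ = [-107, -12]ᵀ.
Eliminating β: 4·(row 1) − 22·(row 2) gives 196·α = 4·(-107) − 22·(-12) = -164, so α = -41/49.
Then β = ((-12) − 22·(-41/49))/4 = 157/98.
Residuals: -59/98, 155/98, -89/98, -1/14; SSR = 181/49.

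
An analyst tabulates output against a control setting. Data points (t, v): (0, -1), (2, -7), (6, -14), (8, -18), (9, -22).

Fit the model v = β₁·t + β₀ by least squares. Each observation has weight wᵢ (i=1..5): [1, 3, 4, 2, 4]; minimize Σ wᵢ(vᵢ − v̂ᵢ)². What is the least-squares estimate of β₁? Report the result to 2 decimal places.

Compute the Gram sums: Σwᵢ·t·t = 608, Σwᵢ·t = 82, Σwᵢ·1 = 14.
Moment sums: Σwᵢ·t·v = -1458, Σwᵢ·v = -202.
Normal equations: [[608, 82]; [82, 14]]·[β₁, β₀]ᵀ = [-1458, -202]ᵀ.
Determinant 608·14 − 82² = 1788.
β₁ = ((-1458)·14 − 82·(-202))/1788 = -962/447; β₀ = (608·(-202) − 82·(-1458))/1788 = -815/447.

β₁ = -2.15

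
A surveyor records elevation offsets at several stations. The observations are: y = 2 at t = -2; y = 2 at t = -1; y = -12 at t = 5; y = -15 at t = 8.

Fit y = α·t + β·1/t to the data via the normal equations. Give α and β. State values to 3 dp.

Setting ∂/∂α … = 0 gives: 94·α + 4·β = -186;  4·α + (2089/1600)·β = -291/40.
det = 94·(2089/1600) − 4² = 85383/800.
α = ((-186)·(2089/1600) − 4·(-291/40))/(85383/800) = -56999/28461; β = (94·(-291/40) − 4·(-186))/(85383/800) = 16040/28461.

α = -2.003, β = 0.564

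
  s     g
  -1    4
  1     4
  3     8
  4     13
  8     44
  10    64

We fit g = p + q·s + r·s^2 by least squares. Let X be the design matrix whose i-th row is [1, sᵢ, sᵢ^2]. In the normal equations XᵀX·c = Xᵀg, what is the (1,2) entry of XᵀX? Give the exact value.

25

Row 1 ↔ basis 1, column 2 ↔ basis s, so (XᵀX)_{1,2} = Σᵢ s = (1)·(-1) + (1)·(1) + (1)·(3) + (1)·(4) + (1)·(8) + (1)·(10) = 25.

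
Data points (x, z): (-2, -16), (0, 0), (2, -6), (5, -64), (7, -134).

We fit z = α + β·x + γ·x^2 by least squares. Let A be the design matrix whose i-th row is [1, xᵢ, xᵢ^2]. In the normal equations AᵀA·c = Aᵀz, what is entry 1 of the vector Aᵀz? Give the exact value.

-220

Entry 1 ↔ basis 1, so (Aᵀz)_{1} = Σᵢ zᵢ = (1)·(-16) + (1)·(0) + (1)·(-6) + (1)·(-64) + (1)·(-134) = -220.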